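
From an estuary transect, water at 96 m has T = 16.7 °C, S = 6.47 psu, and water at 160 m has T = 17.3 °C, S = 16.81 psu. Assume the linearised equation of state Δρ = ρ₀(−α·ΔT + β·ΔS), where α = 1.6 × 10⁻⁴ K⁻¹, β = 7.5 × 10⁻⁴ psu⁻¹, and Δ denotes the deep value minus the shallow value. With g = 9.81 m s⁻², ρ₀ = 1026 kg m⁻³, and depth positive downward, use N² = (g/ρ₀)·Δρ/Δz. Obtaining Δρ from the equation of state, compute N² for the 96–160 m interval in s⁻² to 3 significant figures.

ΔT = +0.6 K, ΔS = +10.34 psu (deep − shallow).
Δρ/ρ₀ = −αΔT + βΔS = -9.60 × 10⁻⁵ + 7.755 × 10⁻³ = 7.659 × 10⁻³, so Δρ ≈ 7.858 kg m⁻³.
N² = (g/ρ₀)·Δρ/Δz = g·(Δρ/ρ₀)/Δz = 9.81 × 7.659 × 10⁻³ / 64 = 1.1740 × 10⁻³ s⁻² ≈ 1.17 × 10⁻³ s⁻².

1.17 × 10⁻³ s⁻²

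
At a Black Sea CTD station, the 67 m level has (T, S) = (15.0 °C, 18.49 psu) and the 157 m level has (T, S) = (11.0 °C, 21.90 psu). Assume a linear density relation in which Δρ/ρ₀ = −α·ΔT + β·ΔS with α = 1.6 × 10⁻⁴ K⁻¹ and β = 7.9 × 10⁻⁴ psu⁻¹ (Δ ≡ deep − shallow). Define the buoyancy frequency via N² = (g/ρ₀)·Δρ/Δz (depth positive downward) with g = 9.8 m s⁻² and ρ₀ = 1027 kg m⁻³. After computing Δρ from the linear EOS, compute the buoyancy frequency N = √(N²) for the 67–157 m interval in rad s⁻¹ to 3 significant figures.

ΔT = -4.0 K, ΔS = +3.41 psu (deep − shallow).
Δρ/ρ₀ = −αΔT + βΔS = 6.40 × 10⁻⁴ + 2.6939 × 10⁻³ = 3.3339 × 10⁻³, so Δρ ≈ 3.424 kg m⁻³.
N² = (g/ρ₀)·Δρ/Δz = g·(Δρ/ρ₀)/Δz = 9.8 × 3.3339 × 10⁻³ / 90 = 3.6302 × 10⁻⁴ s⁻².
N = √(3.6302 × 10⁻⁴) = 0.019053 rad s⁻¹ ≈ 0.0191 rad s⁻¹.

0.0191 rad s⁻¹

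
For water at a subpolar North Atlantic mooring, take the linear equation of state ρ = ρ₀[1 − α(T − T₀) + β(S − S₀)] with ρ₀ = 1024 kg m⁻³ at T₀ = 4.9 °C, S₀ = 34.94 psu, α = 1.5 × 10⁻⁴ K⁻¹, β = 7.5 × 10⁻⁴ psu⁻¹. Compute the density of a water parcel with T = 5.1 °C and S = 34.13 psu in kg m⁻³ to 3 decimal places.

T − T₀ = +0.2 K, S − S₀ = -0.81 psu.
Bracket = 1 − α·(+0.2) + β·(-0.81) = 1 + (-6.375 × 10⁻⁴) = 0.9993625.
ρ = 1024 × 0.9993625 = 1023.347 kg m⁻³.

1023.347 kg m⁻³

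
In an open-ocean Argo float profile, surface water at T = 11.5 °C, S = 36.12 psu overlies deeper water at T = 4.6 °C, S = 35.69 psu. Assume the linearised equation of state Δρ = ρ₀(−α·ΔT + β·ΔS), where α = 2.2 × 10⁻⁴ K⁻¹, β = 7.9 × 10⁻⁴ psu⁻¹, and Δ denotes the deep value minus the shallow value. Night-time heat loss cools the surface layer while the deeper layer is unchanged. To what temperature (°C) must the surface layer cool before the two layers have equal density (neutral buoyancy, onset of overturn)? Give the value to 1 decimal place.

Neutral buoyancy requires Δρ = 0, i.e. −α(T_deep − T_surf′) + β(S_deep − S_surf) = 0.
T_surf′ = T_deep − (β/α)·ΔS = 4.6 − (7.9 × 10⁻⁴/2.2 × 10⁻⁴)·(-0.43) = 6.144 °C.
Cooling required: 11.5 − (6.144) = 5.356 °C.

6.1 °C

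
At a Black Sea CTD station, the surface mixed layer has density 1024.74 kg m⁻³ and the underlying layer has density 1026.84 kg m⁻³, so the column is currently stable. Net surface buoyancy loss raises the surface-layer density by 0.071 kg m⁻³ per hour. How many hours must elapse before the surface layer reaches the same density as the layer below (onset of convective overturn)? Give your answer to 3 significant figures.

29.6 hours

Density deficit of the surface layer: 1026.84 − 1024.74 = 2.1 kg m⁻³.
Required change = 2.1 / 0.071 = 29.6 hours.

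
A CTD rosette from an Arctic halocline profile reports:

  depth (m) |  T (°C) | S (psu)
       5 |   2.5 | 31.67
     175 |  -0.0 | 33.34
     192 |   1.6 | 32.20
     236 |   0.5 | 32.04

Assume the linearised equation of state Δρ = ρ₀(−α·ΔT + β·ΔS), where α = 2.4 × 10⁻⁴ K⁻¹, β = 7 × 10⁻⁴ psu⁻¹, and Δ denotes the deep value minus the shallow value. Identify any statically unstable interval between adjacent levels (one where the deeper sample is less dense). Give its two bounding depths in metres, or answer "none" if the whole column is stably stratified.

175–192 m

Evaluate Δρ/ρ₀ = −αΔT + βΔS across each adjacent pair:
  5–175 m: −αΔT+βΔS = −(2.4 × 10⁻⁴)(-2.5)+(7 × 10⁻⁴)(+1.67) = 1.8 × 10⁻³ → stable
  175–192 m: −αΔT+βΔS = −(2.4 × 10⁻⁴)(+1.6)+(7 × 10⁻⁴)(-1.14) = -1.2 × 10⁻³ → UNSTABLE
  192–236 m: −αΔT+βΔS = −(2.4 × 10⁻⁴)(-1.1)+(7 × 10⁻⁴)(-0.16) = 1.5 × 10⁻⁴ → stable
The 175–192 m interval has Δρ < 0: lighter water underlies denser water.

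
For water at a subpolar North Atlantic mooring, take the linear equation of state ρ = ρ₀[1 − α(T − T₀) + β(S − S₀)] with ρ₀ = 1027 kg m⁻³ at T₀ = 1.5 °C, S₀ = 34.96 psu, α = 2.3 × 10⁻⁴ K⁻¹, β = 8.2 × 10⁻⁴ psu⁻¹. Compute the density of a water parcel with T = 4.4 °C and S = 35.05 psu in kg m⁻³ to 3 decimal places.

1026.391 kg m⁻³

T − T₀ = +2.9 K, S − S₀ = +0.09 psu.
Bracket = 1 − α·(+2.9) + β·(+0.09) = 1 + (-5.932 × 10⁻⁴) = 0.9994068.
ρ = 1027 × 0.9994068 = 1026.391 kg m⁻³.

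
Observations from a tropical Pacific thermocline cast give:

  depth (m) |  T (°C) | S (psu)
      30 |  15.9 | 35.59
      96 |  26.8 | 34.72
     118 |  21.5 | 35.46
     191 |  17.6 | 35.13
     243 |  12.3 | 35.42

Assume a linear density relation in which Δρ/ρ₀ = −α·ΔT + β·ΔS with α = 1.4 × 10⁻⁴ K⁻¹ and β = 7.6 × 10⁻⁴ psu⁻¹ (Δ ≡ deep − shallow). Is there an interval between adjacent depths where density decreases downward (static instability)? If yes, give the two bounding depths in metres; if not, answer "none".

Evaluate Δρ/ρ₀ = −αΔT + βΔS across each adjacent pair:
  30–96 m: −αΔT+βΔS = −(1.4 × 10⁻⁴)(+10.9)+(7.6 × 10⁻⁴)(-0.87) = -2.2 × 10⁻³ → UNSTABLE
  96–118 m: −αΔT+βΔS = −(1.4 × 10⁻⁴)(-5.3)+(7.6 × 10⁻⁴)(+0.74) = 1.3 × 10⁻³ → stable
  118–191 m: −αΔT+βΔS = −(1.4 × 10⁻⁴)(-3.9)+(7.6 × 10⁻⁴)(-0.33) = 3.0 × 10⁻⁴ → stable
  191–243 m: −αΔT+βΔS = −(1.4 × 10⁻⁴)(-5.3)+(7.6 × 10⁻⁴)(+0.29) = 9.6 × 10⁻⁴ → stable
The 30–96 m interval has Δρ < 0: lighter water underlies denser water.

30–96 m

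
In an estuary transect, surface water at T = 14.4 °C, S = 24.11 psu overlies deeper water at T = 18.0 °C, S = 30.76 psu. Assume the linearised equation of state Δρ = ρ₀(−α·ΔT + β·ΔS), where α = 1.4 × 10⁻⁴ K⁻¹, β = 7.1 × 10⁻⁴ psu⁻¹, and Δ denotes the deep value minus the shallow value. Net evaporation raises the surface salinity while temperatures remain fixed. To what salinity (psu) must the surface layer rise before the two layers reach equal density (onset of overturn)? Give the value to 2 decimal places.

30.05 psu

Neutral buoyancy requires −α(T_deep − T_surf) + β(S_deep − S_surf′) = 0.
S_surf′ = S_deep − (α/β)·ΔT = 30.76 − (1.4 × 10⁻⁴/7.1 × 10⁻⁴)·(+3.6) = 30.0501 psu.
Increase required: 30.0501 − 24.11 = 5.9401 psu.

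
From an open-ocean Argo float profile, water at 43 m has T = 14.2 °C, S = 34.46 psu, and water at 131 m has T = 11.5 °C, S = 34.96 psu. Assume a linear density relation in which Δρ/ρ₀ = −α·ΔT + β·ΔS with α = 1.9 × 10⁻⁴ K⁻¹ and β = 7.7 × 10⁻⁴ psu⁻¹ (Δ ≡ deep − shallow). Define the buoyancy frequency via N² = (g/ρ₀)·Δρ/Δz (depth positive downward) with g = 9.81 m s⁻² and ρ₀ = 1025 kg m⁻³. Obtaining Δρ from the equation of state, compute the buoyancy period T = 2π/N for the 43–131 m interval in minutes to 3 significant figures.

10.5 min

ΔT = -2.7 K, ΔS = +0.50 psu (deep − shallow).
Δρ/ρ₀ = −αΔT + βΔS = 5.13 × 10⁻⁴ + 3.85 × 10⁻⁴ = 8.98 × 10⁻⁴, so Δρ ≈ 0.9205 kg m⁻³.
N² = (g/ρ₀)·Δρ/Δz = g·(Δρ/ρ₀)/Δz = 9.81 × 8.98 × 10⁻⁴ / 88 = 1.0011 × 10⁻⁴ s⁻².
N = √(1.0011 × 10⁻⁴) = 0.010005 rad s⁻¹ → T = 2π/N = 628.00 s = 10.467 min ≈ 10.5 min.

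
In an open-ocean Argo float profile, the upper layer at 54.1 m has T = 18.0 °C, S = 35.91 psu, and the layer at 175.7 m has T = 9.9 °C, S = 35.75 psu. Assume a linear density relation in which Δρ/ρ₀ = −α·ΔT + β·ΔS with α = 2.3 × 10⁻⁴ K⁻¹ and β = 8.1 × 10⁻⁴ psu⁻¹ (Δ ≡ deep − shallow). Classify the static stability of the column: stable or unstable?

stable

ΔT = 9.9 − 18.0 = -8.1 K and ΔS = 35.75 − 35.91 = -0.16 psu (deep − shallow).
−αΔT = 1.863 × 10⁻³; βΔS = -1.296 × 10⁻⁴; sum Δρ/ρ₀ = 1.7334 × 10⁻³.
Δρ/ρ₀ > 0, so Δρ > 0: deeper water is denser → statically stable.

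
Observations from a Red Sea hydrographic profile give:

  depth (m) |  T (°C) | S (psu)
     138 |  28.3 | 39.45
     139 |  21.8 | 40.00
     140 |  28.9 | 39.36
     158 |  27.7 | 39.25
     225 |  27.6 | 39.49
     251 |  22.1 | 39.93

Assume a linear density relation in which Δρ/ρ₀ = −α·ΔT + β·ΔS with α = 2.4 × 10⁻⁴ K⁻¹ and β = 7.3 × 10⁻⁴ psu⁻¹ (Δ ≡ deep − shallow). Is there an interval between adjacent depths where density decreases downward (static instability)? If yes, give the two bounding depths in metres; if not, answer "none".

Evaluate Δρ/ρ₀ = −αΔT + βΔS across each adjacent pair:
  138–139 m: −αΔT+βΔS = −(2.4 × 10⁻⁴)(-6.5)+(7.3 × 10⁻⁴)(+0.55) = 2.0 × 10⁻³ → stable
  139–140 m: −αΔT+βΔS = −(2.4 × 10⁻⁴)(+7.1)+(7.3 × 10⁻⁴)(-0.64) = -2.2 × 10⁻³ → UNSTABLE
  140–158 m: −αΔT+βΔS = −(2.4 × 10⁻⁴)(-1.2)+(7.3 × 10⁻⁴)(-0.11) = 2.1 × 10⁻⁴ → stable
  158–225 m: −αΔT+βΔS = −(2.4 × 10⁻⁴)(-0.1)+(7.3 × 10⁻⁴)(+0.24) = 2.0 × 10⁻⁴ → stable
  225–251 m: −αΔT+βΔS = −(2.4 × 10⁻⁴)(-5.5)+(7.3 × 10⁻⁴)(+0.44) = 1.6 × 10⁻³ → stable
The 139–140 m interval has Δρ < 0: lighter water underlies denser water.

139–140 m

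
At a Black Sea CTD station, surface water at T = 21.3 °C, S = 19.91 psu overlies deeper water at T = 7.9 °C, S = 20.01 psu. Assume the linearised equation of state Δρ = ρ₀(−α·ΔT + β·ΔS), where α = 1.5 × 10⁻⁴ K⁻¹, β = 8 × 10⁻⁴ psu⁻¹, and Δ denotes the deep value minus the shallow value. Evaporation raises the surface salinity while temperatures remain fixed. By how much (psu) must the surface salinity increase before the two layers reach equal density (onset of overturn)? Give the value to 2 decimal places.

Neutral buoyancy requires −α(T_deep − T_surf) + β(S_deep − S_surf′) = 0.
S_surf′ = S_deep − (α/β)·ΔT = 20.01 − (1.5 × 10⁻⁴/8 × 10⁻⁴)·(-13.4) = 22.5225 psu.
Increase required: 22.5225 − 19.91 = 2.6125 psu.

2.61 psu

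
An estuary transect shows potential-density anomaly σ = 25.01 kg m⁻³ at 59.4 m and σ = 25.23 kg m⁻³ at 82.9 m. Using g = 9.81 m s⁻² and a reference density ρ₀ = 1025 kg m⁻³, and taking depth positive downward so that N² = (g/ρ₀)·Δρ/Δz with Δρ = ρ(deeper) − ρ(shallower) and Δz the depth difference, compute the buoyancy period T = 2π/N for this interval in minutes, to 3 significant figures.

Δρ = 1025.23 − 1025.01 = 0.22 kg m⁻³ over Δz = 82.9 − 59.4 = 23.5 m.
N² = (9.81/1025) × (0.22/23.5) = 8.9598 × 10⁻⁵ s⁻².
N = √(8.9598 × 10⁻⁵) = 9.4656 × 10⁻³ rad s⁻¹, so T = 2π/N = 663.79 s = 11.063 min ≈ 11.1 min.
Since Δρ > 0 the layer is stably stratified.

11.1 min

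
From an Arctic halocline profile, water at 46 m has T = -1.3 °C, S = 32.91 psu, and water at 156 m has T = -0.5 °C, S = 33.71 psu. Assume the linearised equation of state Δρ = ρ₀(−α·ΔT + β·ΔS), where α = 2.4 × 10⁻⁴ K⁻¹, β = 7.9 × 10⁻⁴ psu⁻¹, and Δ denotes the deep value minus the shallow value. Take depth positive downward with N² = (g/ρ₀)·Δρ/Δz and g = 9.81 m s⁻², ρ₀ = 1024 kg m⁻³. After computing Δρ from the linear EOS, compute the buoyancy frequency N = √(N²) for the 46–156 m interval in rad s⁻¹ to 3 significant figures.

6.26 × 10⁻³ rad s⁻¹

ΔT = +0.8 K, ΔS = +0.80 psu (deep − shallow).
Δρ/ρ₀ = −αΔT + βΔS = -1.92 × 10⁻⁴ + 6.32 × 10⁻⁴ = 4.40 × 10⁻⁴, so Δρ ≈ 0.4506 kg m⁻³.
N² = (g/ρ₀)·Δρ/Δz = g·(Δρ/ρ₀)/Δz = 9.81 × 4.40 × 10⁻⁴ / 110 = 3.9240 × 10⁻⁵ s⁻².
N = √(3.9240 × 10⁻⁵) = 6.2642 × 10⁻³ rad s⁻¹ ≈ 6.26 × 10⁻³ rad s⁻¹.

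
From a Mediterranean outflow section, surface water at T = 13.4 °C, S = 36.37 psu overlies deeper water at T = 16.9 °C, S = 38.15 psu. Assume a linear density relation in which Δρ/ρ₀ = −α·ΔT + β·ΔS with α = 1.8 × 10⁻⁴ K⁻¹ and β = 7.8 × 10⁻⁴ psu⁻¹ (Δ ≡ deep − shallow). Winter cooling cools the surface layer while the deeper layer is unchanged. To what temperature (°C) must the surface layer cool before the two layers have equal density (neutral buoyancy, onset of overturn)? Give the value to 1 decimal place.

Neutral buoyancy requires Δρ = 0, i.e. −α(T_deep − T_surf′) + β(S_deep − S_surf) = 0.
T_surf′ = T_deep − (β/α)·ΔS = 16.9 − (7.8 × 10⁻⁴/1.8 × 10⁻⁴)·(+1.78) = 9.187 °C.
Cooling required: 13.4 − (9.187) = 4.213 °C.

9.2 °C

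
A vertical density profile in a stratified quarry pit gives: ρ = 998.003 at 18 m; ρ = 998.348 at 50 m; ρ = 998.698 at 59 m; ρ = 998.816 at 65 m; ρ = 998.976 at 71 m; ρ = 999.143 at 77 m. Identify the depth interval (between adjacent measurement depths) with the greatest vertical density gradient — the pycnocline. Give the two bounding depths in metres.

Compute the density gradient over each adjacent pair:
  18–50 m: Δρ/Δz = 0.345/32 = 0.011 kg m⁻⁴
  50–59 m: Δρ/Δz = 0.350/9 = 0.039 kg m⁻⁴
  59–65 m: Δρ/Δz = 0.118/6 = 0.020 kg m⁻⁴
  65–71 m: Δρ/Δz = 0.160/6 = 0.027 kg m⁻⁴
  71–77 m: Δρ/Δz = 0.167/6 = 0.028 kg m⁻⁴
The largest gradient is in the 50–59 m interval — the pycnocline.

50–59 m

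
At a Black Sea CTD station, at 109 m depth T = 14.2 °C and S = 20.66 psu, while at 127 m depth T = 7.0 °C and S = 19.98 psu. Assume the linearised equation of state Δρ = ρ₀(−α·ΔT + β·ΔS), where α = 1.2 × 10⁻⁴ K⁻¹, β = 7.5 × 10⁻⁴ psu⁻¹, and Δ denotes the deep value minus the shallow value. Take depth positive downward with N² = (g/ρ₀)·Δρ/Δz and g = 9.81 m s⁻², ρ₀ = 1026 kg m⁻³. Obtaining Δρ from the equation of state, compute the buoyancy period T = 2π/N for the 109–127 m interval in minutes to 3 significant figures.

ΔT = -7.2 K, ΔS = -0.68 psu (deep − shallow).
Δρ/ρ₀ = −αΔT + βΔS = 8.64 × 10⁻⁴ − 5.10 × 10⁻⁴ = 3.54 × 10⁻⁴, so Δρ ≈ 0.3632 kg m⁻³.
N² = (g/ρ₀)·Δρ/Δz = g·(Δρ/ρ₀)/Δz = 9.81 × 3.54 × 10⁻⁴ / 18 = 1.9293 × 10⁻⁴ s⁻².
N = √(1.9293 × 10⁻⁴) = 0.013890 rad s⁻¹ → T = 2π/N = 452.35 s = 7.5392 min ≈ 7.54 min.

7.54 min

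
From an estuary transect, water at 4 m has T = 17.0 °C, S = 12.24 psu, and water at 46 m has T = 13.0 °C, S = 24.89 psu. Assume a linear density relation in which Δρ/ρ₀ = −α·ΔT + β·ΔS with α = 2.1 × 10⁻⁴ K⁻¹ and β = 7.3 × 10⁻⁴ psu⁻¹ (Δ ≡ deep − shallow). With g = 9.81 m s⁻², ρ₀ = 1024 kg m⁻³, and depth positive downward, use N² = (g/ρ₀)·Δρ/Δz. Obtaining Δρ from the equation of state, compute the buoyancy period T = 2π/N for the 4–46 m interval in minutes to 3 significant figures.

2.16 min

ΔT = -4.0 K, ΔS = +12.65 psu (deep − shallow).
Δρ/ρ₀ = −αΔT + βΔS = 8.40 × 10⁻⁴ + 9.2345 × 10⁻³ = 0.0100745, so Δρ ≈ 10.32 kg m⁻³.
N² = (g/ρ₀)·Δρ/Δz = g·(Δρ/ρ₀)/Δz = 9.81 × 0.0100745 / 42 = 2.3531 × 10⁻³ s⁻².
N = √(2.3531 × 10⁻³) = 0.048509 rad s⁻¹ → T = 2π/N = 129.53 s = 2.1588 min ≈ 2.16 min.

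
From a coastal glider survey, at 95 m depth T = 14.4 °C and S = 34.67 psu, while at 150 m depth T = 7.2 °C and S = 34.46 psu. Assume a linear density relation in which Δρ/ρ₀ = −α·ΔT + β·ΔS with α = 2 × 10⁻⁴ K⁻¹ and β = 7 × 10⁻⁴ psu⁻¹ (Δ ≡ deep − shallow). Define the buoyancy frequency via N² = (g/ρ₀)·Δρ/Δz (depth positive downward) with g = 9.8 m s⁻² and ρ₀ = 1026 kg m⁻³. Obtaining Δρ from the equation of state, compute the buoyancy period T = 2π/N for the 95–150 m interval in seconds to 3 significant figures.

414 s

ΔT = -7.2 K, ΔS = -0.21 psu (deep − shallow).
Δρ/ρ₀ = −αΔT + βΔS = 1.44 × 10⁻³ − 1.47 × 10⁻⁴ = 1.293 × 10⁻³, so Δρ ≈ 1.327 kg m⁻³.
N² = (g/ρ₀)·Δρ/Δz = g·(Δρ/ρ₀)/Δz = 9.8 × 1.293 × 10⁻³ / 55 = 2.3039 × 10⁻⁴ s⁻².
N = √(2.3039 × 10⁻⁴) = 0.015179 rad s⁻¹ → T = 2π/N = 413.94 s ≈ 414 s.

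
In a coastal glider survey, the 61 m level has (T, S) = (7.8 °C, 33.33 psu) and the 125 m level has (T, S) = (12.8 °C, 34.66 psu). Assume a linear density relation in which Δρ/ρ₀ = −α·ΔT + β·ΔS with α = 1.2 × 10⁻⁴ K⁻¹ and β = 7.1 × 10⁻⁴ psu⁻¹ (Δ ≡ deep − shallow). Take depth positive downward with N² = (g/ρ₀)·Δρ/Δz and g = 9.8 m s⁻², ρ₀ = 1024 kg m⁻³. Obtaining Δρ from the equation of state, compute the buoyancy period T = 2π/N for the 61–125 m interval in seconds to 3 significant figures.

ΔT = +5.0 K, ΔS = +1.33 psu (deep − shallow).
Δρ/ρ₀ = −αΔT + βΔS = -6.00 × 10⁻⁴ + 9.443 × 10⁻⁴ = 3.443 × 10⁻⁴, so Δρ ≈ 0.3526 kg m⁻³.
N² = (g/ρ₀)·Δρ/Δz = g·(Δρ/ρ₀)/Δz = 9.8 × 3.443 × 10⁻⁴ / 64 = 5.2721 × 10⁻⁵ s⁻².
N = √(5.2721 × 10⁻⁵) = 7.2609 × 10⁻³ rad s⁻¹ → T = 2π/N = 865.35 s ≈ 865 s.

865 s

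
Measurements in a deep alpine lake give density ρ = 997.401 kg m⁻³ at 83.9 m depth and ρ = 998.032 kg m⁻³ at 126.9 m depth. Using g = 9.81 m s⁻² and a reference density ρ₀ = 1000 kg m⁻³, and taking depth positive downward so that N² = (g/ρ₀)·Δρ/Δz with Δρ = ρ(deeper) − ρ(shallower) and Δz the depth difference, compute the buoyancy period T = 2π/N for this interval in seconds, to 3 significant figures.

524 s

Δρ = 998.032 − 997.401 = 0.631 kg m⁻³ over Δz = 126.9 − 83.9 = 43 m.
N² = (9.81/1000) × (0.631/43) = 1.4396 × 10⁻⁴ s⁻².
N = √(1.4396 × 10⁻⁴) = 0.011998 rad s⁻¹, so T = 2π/N = 523.69 s ≈ 524 s.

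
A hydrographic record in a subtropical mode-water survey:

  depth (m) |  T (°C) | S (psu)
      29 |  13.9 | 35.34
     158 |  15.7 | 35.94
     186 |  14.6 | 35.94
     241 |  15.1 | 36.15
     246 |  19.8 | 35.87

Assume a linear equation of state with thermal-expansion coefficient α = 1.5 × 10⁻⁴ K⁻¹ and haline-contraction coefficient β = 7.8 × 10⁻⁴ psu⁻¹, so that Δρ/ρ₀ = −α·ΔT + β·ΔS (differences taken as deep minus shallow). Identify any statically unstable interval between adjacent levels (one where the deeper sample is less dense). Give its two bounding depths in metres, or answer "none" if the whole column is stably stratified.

Evaluate Δρ/ρ₀ = −αΔT + βΔS across each adjacent pair:
  29–158 m: −αΔT+βΔS = −(1.5 × 10⁻⁴)(+1.8)+(7.8 × 10⁻⁴)(+0.60) = 2.0 × 10⁻⁴ → stable
  158–186 m: −αΔT+βΔS = −(1.5 × 10⁻⁴)(-1.1)+(7.8 × 10⁻⁴)(+0.00) = 1.6 × 10⁻⁴ → stable
  186–241 m: −αΔT+βΔS = −(1.5 × 10⁻⁴)(+0.5)+(7.8 × 10⁻⁴)(+0.21) = 8.9 × 10⁻⁵ → stable
  241–246 m: −αΔT+βΔS = −(1.5 × 10⁻⁴)(+4.7)+(7.8 × 10⁻⁴)(-0.28) = -9.2 × 10⁻⁴ → UNSTABLE
The 241–246 m interval has Δρ < 0: lighter water underlies denser water.

241–246 m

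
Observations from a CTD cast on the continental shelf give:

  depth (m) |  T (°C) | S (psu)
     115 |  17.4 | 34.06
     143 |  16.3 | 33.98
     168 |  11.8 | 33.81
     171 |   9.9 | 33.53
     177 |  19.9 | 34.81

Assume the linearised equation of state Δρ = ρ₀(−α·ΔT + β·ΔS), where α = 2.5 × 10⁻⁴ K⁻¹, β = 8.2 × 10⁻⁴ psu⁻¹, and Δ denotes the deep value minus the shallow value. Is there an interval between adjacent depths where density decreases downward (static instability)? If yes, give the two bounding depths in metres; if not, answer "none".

Evaluate Δρ/ρ₀ = −αΔT + βΔS across each adjacent pair:
  115–143 m: −αΔT+βΔS = −(2.5 × 10⁻⁴)(-1.1)+(8.2 × 10⁻⁴)(-0.08) = 2.1 × 10⁻⁴ → stable
  143–168 m: −αΔT+βΔS = −(2.5 × 10⁻⁴)(-4.5)+(8.2 × 10⁻⁴)(-0.17) = 9.9 × 10⁻⁴ → stable
  168–171 m: −αΔT+βΔS = −(2.5 × 10⁻⁴)(-1.9)+(8.2 × 10⁻⁴)(-0.28) = 2.5 × 10⁻⁴ → stable
  171–177 m: −αΔT+βΔS = −(2.5 × 10⁻⁴)(+10.0)+(8.2 × 10⁻⁴)(+1.28) = -1.5 × 10⁻³ → UNSTABLE
The 171–177 m interval has Δρ < 0: lighter water underlies denser water.

171–177 m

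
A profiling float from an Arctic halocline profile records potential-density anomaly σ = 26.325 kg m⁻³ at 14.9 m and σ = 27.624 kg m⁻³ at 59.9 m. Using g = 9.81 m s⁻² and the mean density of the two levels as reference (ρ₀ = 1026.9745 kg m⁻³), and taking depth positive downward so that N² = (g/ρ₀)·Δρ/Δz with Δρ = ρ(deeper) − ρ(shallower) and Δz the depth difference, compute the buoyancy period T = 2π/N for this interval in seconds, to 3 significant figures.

378 s

Δρ = 1027.624 − 1026.325 = 1.299 kg m⁻³ over Δz = 59.9 − 14.9 = 45 m.
N² = (9.81/1026.9745) × (1.299/45) = 2.7574 × 10⁻⁴ s⁻².
N = √(2.7574 × 10⁻⁴) = 0.016605 rad s⁻¹, so T = 2π/N = 378.39 s ≈ 378 s.
A positive N² confirms static stability across the interval.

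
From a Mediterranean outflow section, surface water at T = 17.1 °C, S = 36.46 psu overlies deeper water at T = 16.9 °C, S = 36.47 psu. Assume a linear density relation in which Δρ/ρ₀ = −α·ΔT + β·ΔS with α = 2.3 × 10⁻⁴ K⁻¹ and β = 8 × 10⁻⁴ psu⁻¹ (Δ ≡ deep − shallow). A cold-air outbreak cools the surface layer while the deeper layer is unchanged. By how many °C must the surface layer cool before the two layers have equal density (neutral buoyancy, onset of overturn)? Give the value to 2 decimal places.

0.23 °C

Neutral buoyancy requires Δρ = 0, i.e. −α(T_deep − T_surf′) + β(S_deep − S_surf) = 0.
T_surf′ = T_deep − (β/α)·ΔS = 16.9 − (8 × 10⁻⁴/2.3 × 10⁻⁴)·(+0.01) = 16.8652 °C.
Cooling required: 17.1 − (16.8652) = 0.2348 °C.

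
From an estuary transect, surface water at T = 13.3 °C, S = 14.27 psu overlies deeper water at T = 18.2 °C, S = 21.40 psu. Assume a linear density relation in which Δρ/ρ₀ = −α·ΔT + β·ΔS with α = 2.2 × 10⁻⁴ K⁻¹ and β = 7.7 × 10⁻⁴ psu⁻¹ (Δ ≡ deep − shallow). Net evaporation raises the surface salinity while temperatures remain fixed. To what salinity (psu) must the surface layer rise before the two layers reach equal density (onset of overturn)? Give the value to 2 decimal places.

Neutral buoyancy requires −α(T_deep − T_surf) + β(S_deep − S_surf′) = 0.
S_surf′ = S_deep − (α/β)·ΔT = 21.40 − (2.2 × 10⁻⁴/7.7 × 10⁻⁴)·(+4.9) = 20.0000 psu.
Increase required: 20.0000 − 14.27 = 5.7300 psu.

20.00 psu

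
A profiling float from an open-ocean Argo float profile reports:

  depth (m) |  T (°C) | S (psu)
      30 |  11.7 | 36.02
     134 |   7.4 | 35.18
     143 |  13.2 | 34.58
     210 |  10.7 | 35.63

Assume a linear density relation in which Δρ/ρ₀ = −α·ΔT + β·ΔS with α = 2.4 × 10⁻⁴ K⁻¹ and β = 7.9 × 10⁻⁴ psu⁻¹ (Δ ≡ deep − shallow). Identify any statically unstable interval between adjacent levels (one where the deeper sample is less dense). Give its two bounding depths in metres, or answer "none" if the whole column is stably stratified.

Evaluate Δρ/ρ₀ = −αΔT + βΔS across each adjacent pair:
  30–134 m: −αΔT+βΔS = −(2.4 × 10⁻⁴)(-4.3)+(7.9 × 10⁻⁴)(-0.84) = 3.7 × 10⁻⁴ → stable
  134–143 m: −αΔT+βΔS = −(2.4 × 10⁻⁴)(+5.8)+(7.9 × 10⁻⁴)(-0.60) = -1.9 × 10⁻³ → UNSTABLE
  143–210 m: −αΔT+βΔS = −(2.4 × 10⁻⁴)(-2.5)+(7.9 × 10⁻⁴)(+1.05) = 1.4 × 10⁻³ → stable
The 134–143 m interval has Δρ < 0: lighter water underlies denser water.

134–143 m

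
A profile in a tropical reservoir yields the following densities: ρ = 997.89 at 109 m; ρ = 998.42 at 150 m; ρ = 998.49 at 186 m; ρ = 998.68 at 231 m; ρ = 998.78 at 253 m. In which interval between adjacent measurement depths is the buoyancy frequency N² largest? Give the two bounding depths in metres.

109–150 m

Compute the density gradient over each adjacent pair:
  109–150 m: Δρ/Δz = 0.53/41 = 0.013 kg m⁻⁴
  150–186 m: Δρ/Δz = 0.07/36 = 1.9 × 10⁻³ kg m⁻⁴
  186–231 m: Δρ/Δz = 0.19/45 = 4.2 × 10⁻³ kg m⁻⁴
  231–253 m: Δρ/Δz = 0.10/22 = 4.5 × 10⁻³ kg m⁻⁴
The largest gradient is in the 109–150 m interval — the pycnocline.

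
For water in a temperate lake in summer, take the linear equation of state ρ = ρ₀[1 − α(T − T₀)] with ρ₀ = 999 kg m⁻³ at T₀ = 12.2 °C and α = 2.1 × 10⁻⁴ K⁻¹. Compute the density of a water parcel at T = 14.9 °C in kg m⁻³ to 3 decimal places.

T − T₀ = +2.7 K.
Bracket = 1 − α·(+2.7) = 1 + (-5.67 × 10⁻⁴) = 0.9994330.
ρ = 999 × 0.9994330 = 998.434 kg m⁻³.

998.434 kg m⁻³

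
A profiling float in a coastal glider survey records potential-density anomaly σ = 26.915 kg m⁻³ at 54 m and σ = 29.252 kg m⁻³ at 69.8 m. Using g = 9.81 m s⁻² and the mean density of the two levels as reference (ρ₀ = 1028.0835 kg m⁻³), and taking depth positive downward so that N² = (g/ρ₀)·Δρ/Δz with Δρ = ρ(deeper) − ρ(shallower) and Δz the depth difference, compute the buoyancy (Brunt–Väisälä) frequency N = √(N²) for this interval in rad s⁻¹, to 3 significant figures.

0.0376 rad s⁻¹

Δρ = 1029.252 − 1026.915 = 2.337 kg m⁻³ over Δz = 69.8 − 54 = 15.8 m.
N² = (9.81/1028.0835) × (2.337/15.8) = 1.4114 × 10⁻³ s⁻².
N = √(1.4114 × 10⁻³) = 0.037569 rad s⁻¹ ≈ 0.0376 rad s⁻¹.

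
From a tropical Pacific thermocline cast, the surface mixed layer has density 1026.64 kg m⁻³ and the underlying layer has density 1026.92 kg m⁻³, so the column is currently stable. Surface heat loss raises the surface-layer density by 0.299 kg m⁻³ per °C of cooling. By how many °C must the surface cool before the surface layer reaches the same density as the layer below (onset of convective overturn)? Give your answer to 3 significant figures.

Density deficit of the surface layer: 1026.92 − 1026.64 = 0.28 kg m⁻³.
Required change = 0.28 / 0.299 = 0.936 °C.

0.936 °C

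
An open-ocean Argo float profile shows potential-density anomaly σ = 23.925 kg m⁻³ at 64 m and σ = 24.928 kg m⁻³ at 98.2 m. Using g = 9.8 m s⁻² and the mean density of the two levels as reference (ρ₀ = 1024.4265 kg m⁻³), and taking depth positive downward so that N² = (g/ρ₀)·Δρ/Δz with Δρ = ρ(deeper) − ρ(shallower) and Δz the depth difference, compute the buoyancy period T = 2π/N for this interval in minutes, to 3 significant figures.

Δρ = 1024.928 − 1023.925 = 1.003 kg m⁻³ over Δz = 98.2 − 64 = 34.2 m.
N² = (9.8/1024.4265) × (1.003/34.2) = 2.8056 × 10⁻⁴ s⁻².
N = √(2.8056 × 10⁻⁴) = 0.016750 rad s⁻¹, so T = 2π/N = 375.12 s = 6.2520 min ≈ 6.25 min.

6.25 min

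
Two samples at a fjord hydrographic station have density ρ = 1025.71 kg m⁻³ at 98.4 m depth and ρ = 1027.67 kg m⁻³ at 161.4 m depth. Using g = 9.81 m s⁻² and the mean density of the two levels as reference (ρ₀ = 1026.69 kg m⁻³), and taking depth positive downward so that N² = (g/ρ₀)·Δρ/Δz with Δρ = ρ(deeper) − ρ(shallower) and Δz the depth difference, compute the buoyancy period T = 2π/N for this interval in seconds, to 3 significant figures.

364 s

Δρ = 1027.67 − 1025.71 = 1.96 kg m⁻³ over Δz = 161.4 − 98.4 = 63 m.
N² = (9.81/1026.69) × (1.96/63) = 2.9727 × 10⁻⁴ s⁻².
N = √(2.9727 × 10⁻⁴) = 0.017242 rad s⁻¹, so T = 2π/N = 364.41 s ≈ 364 s.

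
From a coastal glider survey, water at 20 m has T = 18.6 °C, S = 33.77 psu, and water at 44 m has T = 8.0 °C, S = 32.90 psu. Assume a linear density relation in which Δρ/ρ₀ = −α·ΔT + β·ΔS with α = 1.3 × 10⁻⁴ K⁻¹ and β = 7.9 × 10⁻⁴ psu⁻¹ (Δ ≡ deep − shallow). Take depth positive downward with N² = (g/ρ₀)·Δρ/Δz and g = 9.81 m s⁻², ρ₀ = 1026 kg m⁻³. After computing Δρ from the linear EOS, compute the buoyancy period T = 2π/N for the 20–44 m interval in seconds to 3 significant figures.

ΔT = -10.6 K, ΔS = -0.87 psu (deep − shallow).
Δρ/ρ₀ = −αΔT + βΔS = 1.378 × 10⁻³ − 6.873 × 10⁻⁴ = 6.907 × 10⁻⁴, so Δρ ≈ 0.7087 kg m⁻³.
N² = (g/ρ₀)·Δρ/Δz = g·(Δρ/ρ₀)/Δz = 9.81 × 6.907 × 10⁻⁴ / 24 = 2.8232 × 10⁻⁴ s⁻².
N = √(2.8232 × 10⁻⁴) = 0.016802 rad s⁻¹ → T = 2π/N = 373.95 s ≈ 374 s.

374 s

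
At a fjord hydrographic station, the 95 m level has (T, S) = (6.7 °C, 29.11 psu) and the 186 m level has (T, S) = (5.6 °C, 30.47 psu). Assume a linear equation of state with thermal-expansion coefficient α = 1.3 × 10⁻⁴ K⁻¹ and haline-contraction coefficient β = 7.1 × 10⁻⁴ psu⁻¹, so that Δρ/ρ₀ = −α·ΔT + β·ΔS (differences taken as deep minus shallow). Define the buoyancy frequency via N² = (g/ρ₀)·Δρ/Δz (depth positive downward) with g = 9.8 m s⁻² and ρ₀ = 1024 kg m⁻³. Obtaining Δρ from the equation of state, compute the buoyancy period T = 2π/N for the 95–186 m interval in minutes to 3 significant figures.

9.58 min

ΔT = -1.1 K, ΔS = +1.36 psu (deep − shallow).
Δρ/ρ₀ = −αΔT + βΔS = 1.43 × 10⁻⁴ + 9.656 × 10⁻⁴ = 1.1086 × 10⁻³, so Δρ ≈ 1.135 kg m⁻³.
N² = (g/ρ₀)·Δρ/Δz = g·(Δρ/ρ₀)/Δz = 9.8 × 1.1086 × 10⁻³ / 91 = 1.1939 × 10⁻⁴ s⁻².
N = √(1.1939 × 10⁻⁴) = 0.010927 rad s⁻¹ → T = 2π/N = 575.01 s = 9.5835 min ≈ 9.58 min.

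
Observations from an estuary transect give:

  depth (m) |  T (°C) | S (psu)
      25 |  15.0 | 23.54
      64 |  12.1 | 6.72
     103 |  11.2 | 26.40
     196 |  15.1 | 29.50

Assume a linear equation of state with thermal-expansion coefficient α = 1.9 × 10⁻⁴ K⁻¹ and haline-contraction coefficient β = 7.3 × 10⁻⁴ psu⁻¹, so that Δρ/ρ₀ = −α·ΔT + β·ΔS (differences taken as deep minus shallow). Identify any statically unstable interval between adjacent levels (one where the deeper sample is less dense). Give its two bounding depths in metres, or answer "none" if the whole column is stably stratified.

25–64 m

Evaluate Δρ/ρ₀ = −αΔT + βΔS across each adjacent pair:
  25–64 m: −αΔT+βΔS = −(1.9 × 10⁻⁴)(-2.9)+(7.3 × 10⁻⁴)(-16.82) = -0.012 → UNSTABLE
  64–103 m: −αΔT+βΔS = −(1.9 × 10⁻⁴)(-0.9)+(7.3 × 10⁻⁴)(+19.68) = 0.015 → stable
  103–196 m: −αΔT+βΔS = −(1.9 × 10⁻⁴)(+3.9)+(7.3 × 10⁻⁴)(+3.10) = 1.5 × 10⁻³ → stable
The 25–64 m interval has Δρ < 0: lighter water underlies denser water.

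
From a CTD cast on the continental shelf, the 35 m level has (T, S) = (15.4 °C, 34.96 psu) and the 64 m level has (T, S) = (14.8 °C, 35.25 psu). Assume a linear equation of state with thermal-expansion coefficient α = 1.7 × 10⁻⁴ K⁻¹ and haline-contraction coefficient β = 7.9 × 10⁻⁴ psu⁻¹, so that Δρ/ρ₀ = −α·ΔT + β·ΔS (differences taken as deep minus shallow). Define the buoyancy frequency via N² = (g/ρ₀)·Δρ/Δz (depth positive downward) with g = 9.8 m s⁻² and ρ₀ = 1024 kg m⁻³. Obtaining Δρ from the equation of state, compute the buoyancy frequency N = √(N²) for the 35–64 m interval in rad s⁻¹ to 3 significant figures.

0.0106 rad s⁻¹

ΔT = -0.6 K, ΔS = +0.29 psu (deep − shallow).
Δρ/ρ₀ = −αΔT + βΔS = 1.02 × 10⁻⁴ + 2.291 × 10⁻⁴ = 3.311 × 10⁻⁴, so Δρ ≈ 0.3390 kg m⁻³.
N² = (g/ρ₀)·Δρ/Δz = g·(Δρ/ρ₀)/Δz = 9.8 × 3.311 × 10⁻⁴ / 29 = 1.1189 × 10⁻⁴ s⁻².
N = √(1.1189 × 10⁻⁴) = 0.010578 rad s⁻¹ ≈ 0.0106 rad s⁻¹.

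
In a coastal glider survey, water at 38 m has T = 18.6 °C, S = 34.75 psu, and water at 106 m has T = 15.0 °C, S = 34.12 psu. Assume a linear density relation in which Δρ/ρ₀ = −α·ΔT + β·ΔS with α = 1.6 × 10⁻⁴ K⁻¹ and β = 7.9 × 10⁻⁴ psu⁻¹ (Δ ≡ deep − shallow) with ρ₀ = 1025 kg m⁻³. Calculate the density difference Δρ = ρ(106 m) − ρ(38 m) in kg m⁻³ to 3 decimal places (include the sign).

+0.080 kg m⁻³

ΔT = -3.6 K, ΔS = -0.63 psu (deep − shallow).
Δρ/ρ₀ = −(1.6 × 10⁻⁴)(-3.6) + (7.9 × 10⁻⁴)(-0.63) = 7.83 × 10⁻⁵.
Δρ = 1025 × (7.83 × 10⁻⁵) = +0.080 kg m⁻³.
Positive Δρ: denser below, stable.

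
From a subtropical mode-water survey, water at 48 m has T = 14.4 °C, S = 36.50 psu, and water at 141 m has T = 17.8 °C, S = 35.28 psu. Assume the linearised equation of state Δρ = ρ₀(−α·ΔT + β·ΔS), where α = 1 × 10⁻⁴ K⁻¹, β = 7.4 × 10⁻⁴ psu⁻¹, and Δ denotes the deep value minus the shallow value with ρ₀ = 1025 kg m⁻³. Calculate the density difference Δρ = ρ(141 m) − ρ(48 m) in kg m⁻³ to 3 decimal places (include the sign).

ΔT = +3.4 K, ΔS = -1.22 psu (deep − shallow).
Δρ/ρ₀ = −(1 × 10⁻⁴)(+3.4) + (7.4 × 10⁻⁴)(-1.22) = -1.2428 × 10⁻³.
Δρ = 1025 × (-1.2428 × 10⁻³) = -1.274 kg m⁻³.
Negative Δρ: lighter below, statically unstable.

-1.274 kg m⁻³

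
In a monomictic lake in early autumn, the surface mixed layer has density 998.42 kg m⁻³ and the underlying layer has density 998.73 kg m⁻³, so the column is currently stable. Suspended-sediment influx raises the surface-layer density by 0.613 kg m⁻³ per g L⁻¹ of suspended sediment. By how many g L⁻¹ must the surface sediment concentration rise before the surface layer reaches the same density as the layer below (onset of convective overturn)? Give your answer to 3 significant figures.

Density deficit of the surface layer: 998.73 − 998.42 = 0.31 kg m⁻³.
Required change = 0.31 / 0.613 = 0.506 g L⁻¹.

0.506 g L⁻¹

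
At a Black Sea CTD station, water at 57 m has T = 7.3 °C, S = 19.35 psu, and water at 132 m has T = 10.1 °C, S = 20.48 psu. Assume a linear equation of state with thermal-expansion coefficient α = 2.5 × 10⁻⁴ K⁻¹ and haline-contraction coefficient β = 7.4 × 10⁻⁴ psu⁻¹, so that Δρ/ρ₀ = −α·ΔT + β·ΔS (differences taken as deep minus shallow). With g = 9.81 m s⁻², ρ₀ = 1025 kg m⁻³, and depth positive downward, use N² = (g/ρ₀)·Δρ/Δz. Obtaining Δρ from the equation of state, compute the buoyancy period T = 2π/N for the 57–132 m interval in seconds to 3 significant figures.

1.49 × 10³ s

ΔT = +2.8 K, ΔS = +1.13 psu (deep − shallow).
Δρ/ρ₀ = −αΔT + βΔS = -7.00 × 10⁻⁴ + 8.362 × 10⁻⁴ = 1.362 × 10⁻⁴, so Δρ ≈ 0.1396 kg m⁻³.
N² = (g/ρ₀)·Δρ/Δz = g·(Δρ/ρ₀)/Δz = 9.81 × 1.362 × 10⁻⁴ / 75 = 1.7815 × 10⁻⁵ s⁻².
N = √(1.7815 × 10⁻⁵) = 4.2208 × 10⁻³ rad s⁻¹ → T = 2π/N = 1.4886 × 10³ s ≈ 1.49 × 10³ s.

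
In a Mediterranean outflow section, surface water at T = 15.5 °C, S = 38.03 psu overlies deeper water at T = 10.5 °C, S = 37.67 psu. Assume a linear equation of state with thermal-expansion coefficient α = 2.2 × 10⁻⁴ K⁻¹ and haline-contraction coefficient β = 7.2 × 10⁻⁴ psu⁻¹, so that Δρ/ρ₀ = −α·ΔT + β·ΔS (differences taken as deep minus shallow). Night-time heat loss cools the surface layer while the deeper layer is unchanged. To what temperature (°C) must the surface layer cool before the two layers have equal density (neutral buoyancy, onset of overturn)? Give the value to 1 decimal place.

Neutral buoyancy requires Δρ = 0, i.e. −α(T_deep − T_surf′) + β(S_deep − S_surf) = 0.
T_surf′ = T_deep − (β/α)·ΔS = 10.5 − (7.2 × 10⁻⁴/2.2 × 10⁻⁴)·(-0.36) = 11.678 °C.
Cooling required: 15.5 − (11.678) = 3.822 °C.

11.7 °C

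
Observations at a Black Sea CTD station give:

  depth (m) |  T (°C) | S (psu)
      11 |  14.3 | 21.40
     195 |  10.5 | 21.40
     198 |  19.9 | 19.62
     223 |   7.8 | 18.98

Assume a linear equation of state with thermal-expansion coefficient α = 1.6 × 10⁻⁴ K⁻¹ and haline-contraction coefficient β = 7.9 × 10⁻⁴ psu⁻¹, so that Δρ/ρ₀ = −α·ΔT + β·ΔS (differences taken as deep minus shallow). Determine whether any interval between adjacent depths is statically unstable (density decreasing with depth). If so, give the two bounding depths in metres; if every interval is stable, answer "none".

195–198 m

Evaluate Δρ/ρ₀ = −αΔT + βΔS across each adjacent pair:
  11–195 m: −αΔT+βΔS = −(1.6 × 10⁻⁴)(-3.8)+(7.9 × 10⁻⁴)(+0.00) = 6.1 × 10⁻⁴ → stable
  195–198 m: −αΔT+βΔS = −(1.6 × 10⁻⁴)(+9.4)+(7.9 × 10⁻⁴)(-1.78) = -2.9 × 10⁻³ → UNSTABLE
  198–223 m: −αΔT+βΔS = −(1.6 × 10⁻⁴)(-12.1)+(7.9 × 10⁻⁴)(-0.64) = 1.4 × 10⁻³ → stable
The 195–198 m interval has Δρ < 0: lighter water underlies denser water.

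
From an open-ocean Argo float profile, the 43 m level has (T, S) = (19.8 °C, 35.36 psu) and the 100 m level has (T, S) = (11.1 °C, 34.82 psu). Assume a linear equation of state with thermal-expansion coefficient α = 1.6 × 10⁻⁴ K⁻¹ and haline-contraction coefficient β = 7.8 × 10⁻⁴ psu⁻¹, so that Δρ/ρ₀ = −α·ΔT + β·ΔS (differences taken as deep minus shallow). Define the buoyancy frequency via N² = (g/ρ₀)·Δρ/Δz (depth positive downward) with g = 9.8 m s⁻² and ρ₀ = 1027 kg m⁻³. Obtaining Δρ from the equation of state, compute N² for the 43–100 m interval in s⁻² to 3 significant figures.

ΔT = -8.7 K, ΔS = -0.54 psu (deep − shallow).
Δρ/ρ₀ = −αΔT + βΔS = 1.392 × 10⁻³ − 4.212 × 10⁻⁴ = 9.708 × 10⁻⁴, so Δρ ≈ 0.9970 kg m⁻³.
N² = (g/ρ₀)·Δρ/Δz = g·(Δρ/ρ₀)/Δz = 9.8 × 9.708 × 10⁻⁴ / 57 = 1.6691 × 10⁻⁴ s⁻² ≈ 1.67 × 10⁻⁴ s⁻².

1.67 × 10⁻⁴ s⁻²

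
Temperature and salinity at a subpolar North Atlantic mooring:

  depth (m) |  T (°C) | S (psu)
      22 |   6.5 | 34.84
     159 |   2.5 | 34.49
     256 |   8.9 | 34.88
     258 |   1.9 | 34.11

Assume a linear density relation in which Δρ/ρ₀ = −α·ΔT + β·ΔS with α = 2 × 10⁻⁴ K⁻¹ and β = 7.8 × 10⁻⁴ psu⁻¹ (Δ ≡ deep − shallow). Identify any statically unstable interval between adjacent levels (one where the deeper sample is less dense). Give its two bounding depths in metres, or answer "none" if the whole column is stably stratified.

159–256 m

Evaluate Δρ/ρ₀ = −αΔT + βΔS across each adjacent pair:
  22–159 m: −αΔT+βΔS = −(2 × 10⁻⁴)(-4.0)+(7.8 × 10⁻⁴)(-0.35) = 5.3 × 10⁻⁴ → stable
  159–256 m: −αΔT+βΔS = −(2 × 10⁻⁴)(+6.4)+(7.8 × 10⁻⁴)(+0.39) = -9.8 × 10⁻⁴ → UNSTABLE
  256–258 m: −αΔT+βΔS = −(2 × 10⁻⁴)(-7.0)+(7.8 × 10⁻⁴)(-0.77) = 8.0 × 10⁻⁴ → stable
The 159–256 m interval has Δρ < 0: lighter water underlies denser water.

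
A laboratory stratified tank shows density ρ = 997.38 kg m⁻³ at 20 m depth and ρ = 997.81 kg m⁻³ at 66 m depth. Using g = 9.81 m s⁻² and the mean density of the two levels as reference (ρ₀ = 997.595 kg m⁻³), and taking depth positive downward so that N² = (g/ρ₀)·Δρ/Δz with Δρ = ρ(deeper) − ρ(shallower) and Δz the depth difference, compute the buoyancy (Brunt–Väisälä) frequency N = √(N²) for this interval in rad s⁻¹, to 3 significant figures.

9.59 × 10⁻³ rad s⁻¹

Δρ = 997.81 − 997.38 = 0.43 kg m⁻³ over Δz = 66 − 20 = 46 m.
N² = (9.81/997.595) × (0.43/46) = 9.1923 × 10⁻⁵ s⁻².
N = √(9.1923 × 10⁻⁵) = 9.5876 × 10⁻³ rad s⁻¹ ≈ 9.59 × 10⁻³ rad s⁻¹.
Since Δρ > 0 the layer is stably stratified.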